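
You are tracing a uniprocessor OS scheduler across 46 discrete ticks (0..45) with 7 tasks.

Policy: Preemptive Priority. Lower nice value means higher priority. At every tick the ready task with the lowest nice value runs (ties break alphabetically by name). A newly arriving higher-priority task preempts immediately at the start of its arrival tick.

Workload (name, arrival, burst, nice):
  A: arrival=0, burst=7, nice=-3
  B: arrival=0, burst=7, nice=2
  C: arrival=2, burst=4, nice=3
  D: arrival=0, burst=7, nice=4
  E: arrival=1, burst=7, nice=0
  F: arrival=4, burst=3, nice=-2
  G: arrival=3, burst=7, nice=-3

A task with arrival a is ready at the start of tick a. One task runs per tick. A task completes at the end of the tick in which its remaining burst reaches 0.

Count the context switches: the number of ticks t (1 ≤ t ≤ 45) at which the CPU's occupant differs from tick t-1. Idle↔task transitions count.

t=0: ready={A,B,D} → run A
t=1: ready={A,B,D,E} → run A
t=2: ready={A,B,C,D,E} → run A
t=3: ready={A,B,C,D,E,G} → run A
t=4: ready={A,B,C,D,E,F,G} → run A
t=5: ready={A,B,C,D,E,F,G} → run A
t=6: ready={A,B,C,D,E,F,G} → run A
t=7: ready={B,C,D,E,F,G} → run G
t=8: ready={B,C,D,E,F,G} → run G
t=9: ready={B,C,D,E,F,G} → run G
t=10: ready={B,C,D,E,F,G} → run G
t=11: ready={B,C,D,E,F,G} → run G
t=12: ready={B,C,D,E,F,G} → run G
t=13: ready={B,C,D,E,F,G} → run G
t=14: ready={B,C,D,E,F} → run F
t=15: ready={B,C,D,E,F} → run F
t=16: ready={B,C,D,E,F} → run F
t=17: ready={B,C,D,E} → run E
t=18: ready={B,C,D,E} → run E
t=19: ready={B,C,D,E} → run E
t=20: ready={B,C,D,E} → run E
t=21: ready={B,C,D,E} → run E
t=22: ready={B,C,D,E} → run E
t=23: ready={B,C,D,E} → run E
t=24: ready={B,C,D} → run B
t=25: ready={B,C,D} → run B
t=26: ready={B,C,D} → run B
t=27: ready={B,C,D} → run B
t=28: ready={B,C,D} → run B
t=29: ready={B,C,D} → run B
t=30: ready={B,C,D} → run B
t=31: ready={C,D} → run C
t=32: ready={C,D} → run C
t=33: ready={C,D} → run C
t=34: ready={C,D} → run C
t=35: ready={D} → run D
t=36: ready={D} → run D
t=37: ready={D} → run D
t=38: ready={D} → run D
t=39: ready={D} → run D
t=40: ready={D} → run D
t=41: ready={D} → run D
t=42: (idle)
t=43: (idle)
t=44: (idle)
t=45: (idle)

context switches = 7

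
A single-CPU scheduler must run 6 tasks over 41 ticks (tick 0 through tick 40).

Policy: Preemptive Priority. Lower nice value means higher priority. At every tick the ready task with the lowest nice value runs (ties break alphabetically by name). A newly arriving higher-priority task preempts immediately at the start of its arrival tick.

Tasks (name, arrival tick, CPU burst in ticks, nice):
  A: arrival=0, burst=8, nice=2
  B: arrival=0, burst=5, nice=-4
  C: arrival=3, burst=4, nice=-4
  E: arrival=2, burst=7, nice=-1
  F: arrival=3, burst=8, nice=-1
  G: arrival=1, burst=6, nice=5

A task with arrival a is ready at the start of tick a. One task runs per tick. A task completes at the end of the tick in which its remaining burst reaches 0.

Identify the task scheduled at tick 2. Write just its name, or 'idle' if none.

t=0: ready={A,B} → run B
t=1: ready={A,B,G} → run B
t=2: ready={A,B,E,G} → run B
t=3: ready={A,B,C,E,F,G} → run B
t=4: ready={A,B,C,E,F,G} → run B
t=5: ready={A,C,E,F,G} → run C
t=6: ready={A,C,E,F,G} → run C
t=7: ready={A,C,E,F,G} → run C
t=8: ready={A,C,E,F,G} → run C
t=9: ready={A,E,F,G} → run E
t=10: ready={A,E,F,G} → run E
t=11: ready={A,E,F,G} → run E
t=12: ready={A,E,F,G} → run E
t=13: ready={A,E,F,G} → run E
t=14: ready={A,E,F,G} → run E
t=15: ready={A,E,F,G} → run E
t=16: ready={A,F,G} → run F
t=17: ready={A,F,G} → run F
t=18: ready={A,F,G} → run F
t=19: ready={A,F,G} → run F
t=20: ready={A,F,G} → run F
t=21: ready={A,F,G} → run F
t=22: ready={A,F,G} → run F
t=23: ready={A,F,G} → run F
t=24: ready={A,G} → run A
t=25: ready={A,G} → run A
t=26: ready={A,G} → run A
t=27: ready={A,G} → run A
t=28: ready={A,G} → run A
t=29: ready={A,G} → run A
t=30: ready={A,G} → run A
t=31: ready={A,G} → run A
t=32: ready={G} → run G
t=33: ready={G} → run G
t=34: ready={G} → run G
t=35: ready={G} → run G
t=36: ready={G} → run G
t=37: ready={G} → run G
t=38: (idle)
t=39: (idle)
t=40: (idle)

running at tick 2 = B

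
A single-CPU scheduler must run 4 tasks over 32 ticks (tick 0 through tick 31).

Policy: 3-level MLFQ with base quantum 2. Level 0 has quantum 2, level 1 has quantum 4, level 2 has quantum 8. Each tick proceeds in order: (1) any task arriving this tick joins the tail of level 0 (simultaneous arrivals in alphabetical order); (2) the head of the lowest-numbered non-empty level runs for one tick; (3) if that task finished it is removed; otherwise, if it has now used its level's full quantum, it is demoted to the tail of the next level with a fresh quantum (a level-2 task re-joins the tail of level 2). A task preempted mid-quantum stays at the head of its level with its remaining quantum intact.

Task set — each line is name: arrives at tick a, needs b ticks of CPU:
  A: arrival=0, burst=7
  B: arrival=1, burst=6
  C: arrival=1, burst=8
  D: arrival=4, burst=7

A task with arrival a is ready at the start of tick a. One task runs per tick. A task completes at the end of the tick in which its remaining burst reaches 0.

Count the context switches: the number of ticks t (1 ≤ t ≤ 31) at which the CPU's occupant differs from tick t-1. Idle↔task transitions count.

context switches = 11

t=0: L0/L1/L2 = A/-/- → run A
t=1: L0/L1/L2 = ABC/-/- → run A
t=2: L0/L1/L2 = BC/A/- → run B
t=3: L0/L1/L2 = BC/A/- → run B
t=4: L0/L1/L2 = CD/AB/- → run C
t=5: L0/L1/L2 = CD/AB/- → run C
t=6: L0/L1/L2 = D/ABC/- → run D
t=7: L0/L1/L2 = D/ABC/- → run D
t=8: L0/L1/L2 = -/ABCD/- → run A
t=9: L0/L1/L2 = -/ABCD/- → run A
t=10: L0/L1/L2 = -/ABCD/- → run A
t=11: L0/L1/L2 = -/ABCD/- → run A
t=12: L0/L1/L2 = -/BCD/A → run B
t=13: L0/L1/L2 = -/BCD/A → run B
t=14: L0/L1/L2 = -/BCD/A → run B
t=15: L0/L1/L2 = -/BCD/A → run B
t=16: L0/L1/L2 = -/CD/A → run C
t=17: L0/L1/L2 = -/CD/A → run C
t=18: L0/L1/L2 = -/CD/A → run C
t=19: L0/L1/L2 = -/CD/A → run C
t=20: L0/L1/L2 = -/D/AC → run D
t=21: L0/L1/L2 = -/D/AC → run D
t=22: L0/L1/L2 = -/D/AC → run D
t=23: L0/L1/L2 = -/D/AC → run D
t=24: L0/L1/L2 = -/-/ACD → run A
t=25: L0/L1/L2 = -/-/CD → run C
t=26: L0/L1/L2 = -/-/CD → run C
t=27: L0/L1/L2 = -/-/D → run D
t=28: (idle)
t=29: (idle)
t=30: (idle)
t=31: (idle)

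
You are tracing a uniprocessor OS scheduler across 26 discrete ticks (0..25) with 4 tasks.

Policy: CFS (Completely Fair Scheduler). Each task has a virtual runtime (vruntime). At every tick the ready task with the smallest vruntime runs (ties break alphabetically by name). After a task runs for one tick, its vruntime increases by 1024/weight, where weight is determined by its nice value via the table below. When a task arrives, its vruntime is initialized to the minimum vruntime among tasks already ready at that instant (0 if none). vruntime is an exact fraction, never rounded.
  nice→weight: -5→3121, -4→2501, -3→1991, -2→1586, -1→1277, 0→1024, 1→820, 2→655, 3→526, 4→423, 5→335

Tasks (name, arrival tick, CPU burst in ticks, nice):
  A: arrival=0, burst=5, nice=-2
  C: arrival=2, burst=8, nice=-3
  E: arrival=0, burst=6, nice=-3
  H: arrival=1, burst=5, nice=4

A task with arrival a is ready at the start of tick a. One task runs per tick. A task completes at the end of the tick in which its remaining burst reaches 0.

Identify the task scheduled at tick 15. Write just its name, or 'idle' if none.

t=0: vr[A=0 E=0] → run A
t=1: vr[A=512/793 E=0 H=0] → run E
t=2: vr[A=512/793 C=0 E=1024/1991 H=0] → run C
t=3: vr[A=512/793 C=1024/1991 E=1024/1991 H=0] → run H
t=4: vr[A=512/793 C=1024/1991 E=1024/1991 H=1024/423] → run C
t=5: vr[A=512/793 C=2048/1991 E=1024/1991 H=1024/423] → run E
t=6: vr[A=512/793 C=2048/1991 E=2048/1991 H=1024/423] → run A
t=7: vr[A=1024/793 C=2048/1991 E=2048/1991 H=1024/423] → run C
t=8: vr[A=1024/793 C=3072/1991 E=2048/1991 H=1024/423] → run E
t=9: vr[A=1024/793 C=3072/1991 E=3072/1991 H=1024/423] → run A
t=10: vr[A=1536/793 C=3072/1991 E=3072/1991 H=1024/423] → run C
t=11: vr[A=1536/793 C=4096/1991 E=3072/1991 H=1024/423] → run E
t=12: vr[A=1536/793 C=4096/1991 E=4096/1991 H=1024/423] → run A
t=13: vr[A=2048/793 C=4096/1991 E=4096/1991 H=1024/423] → run C
t=14: vr[A=2048/793 C=5120/1991 E=4096/1991 H=1024/423] → run E
t=15: vr[A=2048/793 C=5120/1991 E=5120/1991 H=1024/423] → run H
t=16: vr[A=2048/793 C=5120/1991 E=5120/1991 H=2048/423] → run C
t=17: vr[A=2048/793 C=6144/1991 E=5120/1991 H=2048/423] → run E
t=18: vr[A=2048/793 C=6144/1991 H=2048/423] → run A
t=19: vr[C=6144/1991 H=2048/423] → run C
t=20: vr[C=7168/1991 H=2048/423] → run C
t=21: vr[H=2048/423] → run H
t=22: vr[H=1024/141] → run H
t=23: vr[H=4096/423] → run H
t=24: (idle)
t=25: (idle)

running at tick 15 = H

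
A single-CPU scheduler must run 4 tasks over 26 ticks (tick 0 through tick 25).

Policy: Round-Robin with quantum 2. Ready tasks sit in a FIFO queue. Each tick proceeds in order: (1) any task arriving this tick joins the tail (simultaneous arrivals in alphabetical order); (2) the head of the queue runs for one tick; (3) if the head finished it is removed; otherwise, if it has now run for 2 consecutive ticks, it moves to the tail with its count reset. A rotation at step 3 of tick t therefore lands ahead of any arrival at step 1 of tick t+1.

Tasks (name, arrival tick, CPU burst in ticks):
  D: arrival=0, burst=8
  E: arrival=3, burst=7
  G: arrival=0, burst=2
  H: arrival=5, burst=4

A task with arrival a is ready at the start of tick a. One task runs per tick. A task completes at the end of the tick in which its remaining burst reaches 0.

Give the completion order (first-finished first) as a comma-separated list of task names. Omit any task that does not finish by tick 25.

t=0: queue=[D,G] q_used=0 → run D
t=1: queue=[D,G] q_used=1 → run D
t=2: queue=[G,D] q_used=0 → run G
t=3: queue=[G,D,E] q_used=1 → run G
t=4: queue=[D,E] q_used=0 → run D
t=5: queue=[D,E,H] q_used=1 → run D
t=6: queue=[E,H,D] q_used=0 → run E
t=7: queue=[E,H,D] q_used=1 → run E
t=8: queue=[H,D,E] q_used=0 → run H
t=9: queue=[H,D,E] q_used=1 → run H
t=10: queue=[D,E,H] q_used=0 → run D
t=11: queue=[D,E,H] q_used=1 → run D
t=12: queue=[E,H,D] q_used=0 → run E
t=13: queue=[E,H,D] q_used=1 → run E
t=14: queue=[H,D,E] q_used=0 → run H
t=15: queue=[H,D,E] q_used=1 → run H
t=16: queue=[D,E] q_used=0 → run D
t=17: queue=[D,E] q_used=1 → run D
t=18: queue=[E] q_used=0 → run E
t=19: queue=[E] q_used=1 → run E
t=20: queue=[E] q_used=0 → run E
t=21: (idle)
t=22: (idle)
t=23: (idle)
t=24: (idle)
t=25: (idle)

completion order = G, H, D, E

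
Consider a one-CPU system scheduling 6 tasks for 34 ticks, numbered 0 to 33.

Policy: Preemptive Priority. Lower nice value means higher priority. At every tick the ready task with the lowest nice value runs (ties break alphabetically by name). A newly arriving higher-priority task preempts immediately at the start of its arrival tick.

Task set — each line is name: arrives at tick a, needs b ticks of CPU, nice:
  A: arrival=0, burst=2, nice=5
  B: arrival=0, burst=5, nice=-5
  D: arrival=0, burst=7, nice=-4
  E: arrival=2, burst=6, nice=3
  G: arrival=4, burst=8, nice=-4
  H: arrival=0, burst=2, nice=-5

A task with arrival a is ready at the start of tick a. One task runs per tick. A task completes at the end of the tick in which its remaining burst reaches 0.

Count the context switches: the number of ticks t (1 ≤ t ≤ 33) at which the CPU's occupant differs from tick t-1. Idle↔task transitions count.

context switches = 6

t=0: ready={A,B,D,H} → run B
t=1: ready={A,B,D,H} → run B
t=2: ready={A,B,D,E,H} → run B
t=3: ready={A,B,D,E,H} → run B
t=4: ready={A,B,D,E,G,H} → run B
t=5: ready={A,D,E,G,H} → run H
t=6: ready={A,D,E,G,H} → run H
t=7: ready={A,D,E,G} → run D
t=8: ready={A,D,E,G} → run D
t=9: ready={A,D,E,G} → run D
t=10: ready={A,D,E,G} → run D
t=11: ready={A,D,E,G} → run D
t=12: ready={A,D,E,G} → run D
t=13: ready={A,D,E,G} → run D
t=14: ready={A,E,G} → run G
t=15: ready={A,E,G} → run G
t=16: ready={A,E,G} → run G
t=17: ready={A,E,G} → run G
t=18: ready={A,E,G} → run G
t=19: ready={A,E,G} → run G
t=20: ready={A,E,G} → run G
t=21: ready={A,E,G} → run G
t=22: ready={A,E} → run E
t=23: ready={A,E} → run E
t=24: ready={A,E} → run E
t=25: ready={A,E} → run E
t=26: ready={A,E} → run E
t=27: ready={A,E} → run E
t=28: ready={A} → run A
t=29: ready={A} → run A
t=30: (idle)
t=31: (idle)
t=32: (idle)
t=33: (idle)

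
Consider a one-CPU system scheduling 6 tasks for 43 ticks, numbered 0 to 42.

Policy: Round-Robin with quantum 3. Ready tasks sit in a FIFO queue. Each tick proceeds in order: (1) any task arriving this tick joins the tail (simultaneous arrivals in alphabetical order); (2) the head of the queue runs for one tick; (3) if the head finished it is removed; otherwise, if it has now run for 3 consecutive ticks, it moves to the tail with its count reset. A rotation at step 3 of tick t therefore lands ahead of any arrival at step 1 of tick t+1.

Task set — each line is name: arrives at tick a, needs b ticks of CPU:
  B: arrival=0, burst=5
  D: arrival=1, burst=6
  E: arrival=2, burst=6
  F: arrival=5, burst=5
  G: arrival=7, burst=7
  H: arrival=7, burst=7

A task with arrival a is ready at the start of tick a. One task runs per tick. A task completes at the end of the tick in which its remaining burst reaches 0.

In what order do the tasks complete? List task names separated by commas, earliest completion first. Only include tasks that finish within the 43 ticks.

completion order = B, D, E, F, G, H

t=0: queue=[B] q_used=0 → run B
t=1: queue=[B,D] q_used=1 → run B
t=2: queue=[B,D,E] q_used=2 → run B
t=3: queue=[D,E,B] q_used=0 → run D
t=4: queue=[D,E,B] q_used=1 → run D
t=5: queue=[D,E,B,F] q_used=2 → run D
t=6: queue=[E,B,F,D] q_used=0 → run E
t=7: queue=[E,B,F,D,G,H] q_used=1 → run E
t=8: queue=[E,B,F,D,G,H] q_used=2 → run E
t=9: queue=[B,F,D,G,H,E] q_used=0 → run B
t=10: queue=[B,F,D,G,H,E] q_used=1 → run B
t=11: queue=[F,D,G,H,E] q_used=0 → run F
t=12: queue=[F,D,G,H,E] q_used=1 → run F
t=13: queue=[F,D,G,H,E] q_used=2 → run F
t=14: queue=[D,G,H,E,F] q_used=0 → run D
t=15: queue=[D,G,H,E,F] q_used=1 → run D
t=16: queue=[D,G,H,E,F] q_used=2 → run D
t=17: queue=[G,H,E,F] q_used=0 → run G
t=18: queue=[G,H,E,F] q_used=1 → run G
t=19: queue=[G,H,E,F] q_used=2 → run G
t=20: queue=[H,E,F,G] q_used=0 → run H
t=21: queue=[H,E,F,G] q_used=1 → run H
t=22: queue=[H,E,F,G] q_used=2 → run H
t=23: queue=[E,F,G,H] q_used=0 → run E
t=24: queue=[E,F,G,H] q_used=1 → run E
t=25: queue=[E,F,G,H] q_used=2 → run E
t=26: queue=[F,G,H] q_used=0 → run F
t=27: queue=[F,G,H] q_used=1 → run F
t=28: queue=[G,H] q_used=0 → run G
t=29: queue=[G,H] q_used=1 → run G
t=30: queue=[G,H] q_used=2 → run G
t=31: queue=[H,G] q_used=0 → run H
t=32: queue=[H,G] q_used=1 → run H
t=33: queue=[H,G] q_used=2 → run H
t=34: queue=[G,H] q_used=0 → run G
t=35: queue=[H] q_used=0 → run H
t=36: (idle)
t=37: (idle)
t=38: (idle)
t=39: (idle)
t=40: (idle)
t=41: (idle)
t=42: (idle)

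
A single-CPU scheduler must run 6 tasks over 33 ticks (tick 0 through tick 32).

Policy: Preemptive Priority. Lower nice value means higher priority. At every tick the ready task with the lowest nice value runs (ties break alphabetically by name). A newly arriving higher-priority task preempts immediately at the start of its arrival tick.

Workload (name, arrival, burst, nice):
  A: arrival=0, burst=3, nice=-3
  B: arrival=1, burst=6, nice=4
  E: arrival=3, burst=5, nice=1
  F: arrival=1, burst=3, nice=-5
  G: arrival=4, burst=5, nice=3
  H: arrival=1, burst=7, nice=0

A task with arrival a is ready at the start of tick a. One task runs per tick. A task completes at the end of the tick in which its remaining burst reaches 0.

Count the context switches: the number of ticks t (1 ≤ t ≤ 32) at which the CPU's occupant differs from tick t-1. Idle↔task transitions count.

context switches = 7

t=0: ready={A} → run A
t=1: ready={A,B,F,H} → run F
t=2: ready={A,B,F,H} → run F
t=3: ready={A,B,E,F,H} → run F
t=4: ready={A,B,E,G,H} → run A
t=5: ready={A,B,E,G,H} → run A
t=6: ready={B,E,G,H} → run H
t=7: ready={B,E,G,H} → run H
t=8: ready={B,E,G,H} → run H
t=9: ready={B,E,G,H} → run H
t=10: ready={B,E,G,H} → run H
t=11: ready={B,E,G,H} → run H
t=12: ready={B,E,G,H} → run H
t=13: ready={B,E,G} → run E
t=14: ready={B,E,G} → run E
t=15: ready={B,E,G} → run E
t=16: ready={B,E,G} → run E
t=17: ready={B,E,G} → run E
t=18: ready={B,G} → run G
t=19: ready={B,G} → run G
t=20: ready={B,G} → run G
t=21: ready={B,G} → run G
t=22: ready={B,G} → run G
t=23: ready={B} → run B
t=24: ready={B} → run B
t=25: ready={B} → run B
t=26: ready={B} → run B
t=27: ready={B} → run B
t=28: ready={B} → run B
t=29: (idle)
t=30: (idle)
t=31: (idle)
t=32: (idle)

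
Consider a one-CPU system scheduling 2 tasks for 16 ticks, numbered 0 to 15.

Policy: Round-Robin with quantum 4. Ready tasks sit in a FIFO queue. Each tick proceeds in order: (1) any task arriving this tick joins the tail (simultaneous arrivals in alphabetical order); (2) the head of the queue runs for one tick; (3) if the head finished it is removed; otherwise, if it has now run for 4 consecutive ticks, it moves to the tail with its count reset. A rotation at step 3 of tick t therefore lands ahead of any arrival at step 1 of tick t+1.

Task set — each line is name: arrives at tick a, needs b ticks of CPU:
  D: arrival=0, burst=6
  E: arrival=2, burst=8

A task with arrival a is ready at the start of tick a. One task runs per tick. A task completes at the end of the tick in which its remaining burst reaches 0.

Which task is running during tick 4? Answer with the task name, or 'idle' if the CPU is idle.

t=0: queue=[D] q_used=0 → run D
t=1: queue=[D] q_used=1 → run D
t=2: queue=[D,E] q_used=2 → run D
t=3: queue=[D,E] q_used=3 → run D
t=4: queue=[E,D] q_used=0 → run E
t=5: queue=[E,D] q_used=1 → run E
t=6: queue=[E,D] q_used=2 → run E
t=7: queue=[E,D] q_used=3 → run E
t=8: queue=[D,E] q_used=0 → run D
t=9: queue=[D,E] q_used=1 → run D
t=10: queue=[E] q_used=0 → run E
t=11: queue=[E] q_used=1 → run E
t=12: queue=[E] q_used=2 → run E
t=13: queue=[E] q_used=3 → run E
t=14: (idle)
t=15: (idle)

running at tick 4 = E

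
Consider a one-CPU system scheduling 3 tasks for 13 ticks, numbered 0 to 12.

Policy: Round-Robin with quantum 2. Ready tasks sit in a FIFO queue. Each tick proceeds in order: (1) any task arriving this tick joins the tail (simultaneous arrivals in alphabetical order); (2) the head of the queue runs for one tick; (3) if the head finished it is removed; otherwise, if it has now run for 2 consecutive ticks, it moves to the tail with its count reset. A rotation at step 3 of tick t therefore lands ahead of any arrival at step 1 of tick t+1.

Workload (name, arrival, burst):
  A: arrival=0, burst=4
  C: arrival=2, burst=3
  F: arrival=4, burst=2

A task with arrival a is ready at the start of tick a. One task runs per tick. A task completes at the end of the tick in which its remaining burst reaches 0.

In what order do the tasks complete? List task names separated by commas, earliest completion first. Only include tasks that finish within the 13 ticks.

completion order = A, F, C

t=0: queue=[A] q_used=0 → run A
t=1: queue=[A] q_used=1 → run A
t=2: queue=[A,C] q_used=0 → run A
t=3: queue=[A,C] q_used=1 → run A
t=4: queue=[C,F] q_used=0 → run C
t=5: queue=[C,F] q_used=1 → run C
t=6: queue=[F,C] q_used=0 → run F
t=7: queue=[F,C] q_used=1 → run F
t=8: queue=[C] q_used=0 → run C
t=9: (idle)
t=10: (idle)
t=11: (idle)
t=12: (idle)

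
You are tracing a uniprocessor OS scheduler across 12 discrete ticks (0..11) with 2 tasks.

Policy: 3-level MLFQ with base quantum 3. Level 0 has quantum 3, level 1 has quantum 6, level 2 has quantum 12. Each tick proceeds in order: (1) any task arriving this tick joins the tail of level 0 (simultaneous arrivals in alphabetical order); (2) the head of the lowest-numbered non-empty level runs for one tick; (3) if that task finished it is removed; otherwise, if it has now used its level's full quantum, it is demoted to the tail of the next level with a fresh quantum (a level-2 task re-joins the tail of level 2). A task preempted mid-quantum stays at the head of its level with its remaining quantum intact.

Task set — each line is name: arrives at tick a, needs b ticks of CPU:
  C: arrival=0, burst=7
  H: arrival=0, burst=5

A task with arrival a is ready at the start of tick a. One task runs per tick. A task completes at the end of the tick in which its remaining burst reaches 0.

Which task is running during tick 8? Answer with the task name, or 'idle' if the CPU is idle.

running at tick 8 = C

t=0: L0/L1/L2 = CH/-/- → run C
t=1: L0/L1/L2 = CH/-/- → run C
t=2: L0/L1/L2 = CH/-/- → run C
t=3: L0/L1/L2 = H/C/- → run H
t=4: L0/L1/L2 = H/C/- → run H
t=5: L0/L1/L2 = H/C/- → run H
t=6: L0/L1/L2 = -/CH/- → run C
t=7: L0/L1/L2 = -/CH/- → run C
t=8: L0/L1/L2 = -/CH/- → run C
t=9: L0/L1/L2 = -/CH/- → run C
t=10: L0/L1/L2 = -/H/- → run H
t=11: L0/L1/L2 = -/H/- → run H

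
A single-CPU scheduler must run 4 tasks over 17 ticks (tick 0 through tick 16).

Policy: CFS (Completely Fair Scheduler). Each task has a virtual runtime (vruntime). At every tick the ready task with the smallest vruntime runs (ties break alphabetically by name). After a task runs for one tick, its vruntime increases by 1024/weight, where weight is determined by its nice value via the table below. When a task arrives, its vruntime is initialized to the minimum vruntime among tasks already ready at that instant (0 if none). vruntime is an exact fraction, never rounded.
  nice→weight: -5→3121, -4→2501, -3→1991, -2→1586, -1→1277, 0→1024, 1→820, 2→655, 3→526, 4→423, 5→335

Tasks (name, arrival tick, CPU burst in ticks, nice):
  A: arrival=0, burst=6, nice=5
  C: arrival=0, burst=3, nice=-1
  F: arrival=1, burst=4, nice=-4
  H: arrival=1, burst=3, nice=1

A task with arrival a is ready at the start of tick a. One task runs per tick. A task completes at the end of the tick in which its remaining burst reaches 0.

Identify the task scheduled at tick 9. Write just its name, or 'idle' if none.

t=0: vr[A=0 C=0] → run A
t=1: vr[A=1024/335 C=0 F=0 H=0] → run C
t=2: vr[A=1024/335 C=1024/1277 F=0 H=0] → run F
t=3: vr[A=1024/335 C=1024/1277 F=1024/2501 H=0] → run H
t=4: vr[A=1024/335 C=1024/1277 F=1024/2501 H=256/205] → run F
t=5: vr[A=1024/335 C=1024/1277 F=2048/2501 H=256/205] → run C
t=6: vr[A=1024/335 C=2048/1277 F=2048/2501 H=256/205] → run F
t=7: vr[A=1024/335 C=2048/1277 F=3072/2501 H=256/205] → run F
t=8: vr[A=1024/335 C=2048/1277 H=256/205] → run H
t=9: vr[A=1024/335 C=2048/1277 H=512/205] → run C
t=10: vr[A=1024/335 H=512/205] → run H
t=11: vr[A=1024/335] → run A
t=12: vr[A=2048/335] → run A
t=13: vr[A=3072/335] → run A
t=14: vr[A=4096/335] → run A
t=15: vr[A=1024/67] → run A
t=16: (idle)

running at tick 9 = C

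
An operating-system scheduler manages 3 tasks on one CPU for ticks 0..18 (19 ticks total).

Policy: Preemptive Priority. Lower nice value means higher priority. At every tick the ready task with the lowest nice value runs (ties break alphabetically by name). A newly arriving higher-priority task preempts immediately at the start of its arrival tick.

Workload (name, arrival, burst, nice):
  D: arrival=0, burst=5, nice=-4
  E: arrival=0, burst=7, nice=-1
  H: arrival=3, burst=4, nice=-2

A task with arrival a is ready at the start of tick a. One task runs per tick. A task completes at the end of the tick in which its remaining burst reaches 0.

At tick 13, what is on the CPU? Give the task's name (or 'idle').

t=0: ready={D,E} → run D
t=1: ready={D,E} → run D
t=2: ready={D,E} → run D
t=3: ready={D,E,H} → run D
t=4: ready={D,E,H} → run D
t=5: ready={E,H} → run H
t=6: ready={E,H} → run H
t=7: ready={E,H} → run H
t=8: ready={E,H} → run H
t=9: ready={E} → run E
t=10: ready={E} → run E
t=11: ready={E} → run E
t=12: ready={E} → run E
t=13: ready={E} → run E
t=14: ready={E} → run E
t=15: ready={E} → run E
t=16: (idle)
t=17: (idle)
t=18: (idle)

running at tick 13 = E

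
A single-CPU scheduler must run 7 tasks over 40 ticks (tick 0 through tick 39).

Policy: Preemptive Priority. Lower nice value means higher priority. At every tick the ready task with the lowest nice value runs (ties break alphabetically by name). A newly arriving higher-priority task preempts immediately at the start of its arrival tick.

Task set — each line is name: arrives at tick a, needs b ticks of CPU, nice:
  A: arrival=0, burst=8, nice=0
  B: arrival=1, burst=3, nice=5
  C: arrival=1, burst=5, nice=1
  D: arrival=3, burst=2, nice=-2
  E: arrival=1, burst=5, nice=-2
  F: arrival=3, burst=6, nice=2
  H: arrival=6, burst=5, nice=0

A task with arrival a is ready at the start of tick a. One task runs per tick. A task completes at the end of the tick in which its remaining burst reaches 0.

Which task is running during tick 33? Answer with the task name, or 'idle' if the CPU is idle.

running at tick 33 = B

t=0: ready={A} → run A
t=1: ready={A,B,C,E} → run E
t=2: ready={A,B,C,E} → run E
t=3: ready={A,B,C,D,E,F} → run D
t=4: ready={A,B,C,D,E,F} → run D
t=5: ready={A,B,C,E,F} → run E
t=6: ready={A,B,C,E,F,H} → run E
t=7: ready={A,B,C,E,F,H} → run E
t=8: ready={A,B,C,F,H} → run A
t=9: ready={A,B,C,F,H} → run A
t=10: ready={A,B,C,F,H} → run A
t=11: ready={A,B,C,F,H} → run A
t=12: ready={A,B,C,F,H} → run A
t=13: ready={A,B,C,F,H} → run A
t=14: ready={A,B,C,F,H} → run A
t=15: ready={B,C,F,H} → run H
t=16: ready={B,C,F,H} → run H
t=17: ready={B,C,F,H} → run H
t=18: ready={B,C,F,H} → run H
t=19: ready={B,C,F,H} → run H
t=20: ready={B,C,F} → run C
t=21: ready={B,C,F} → run C
t=22: ready={B,C,F} → run C
t=23: ready={B,C,F} → run C
t=24: ready={B,C,F} → run C
t=25: ready={B,F} → run F
t=26: ready={B,F} → run F
t=27: ready={B,F} → run F
t=28: ready={B,F} → run F
t=29: ready={B,F} → run F
t=30: ready={B,F} → run F
t=31: ready={B} → run B
t=32: ready={B} → run B
t=33: ready={B} → run B
t=34: (idle)
t=35: (idle)
t=36: (idle)
t=37: (idle)
t=38: (idle)
t=39: (idle)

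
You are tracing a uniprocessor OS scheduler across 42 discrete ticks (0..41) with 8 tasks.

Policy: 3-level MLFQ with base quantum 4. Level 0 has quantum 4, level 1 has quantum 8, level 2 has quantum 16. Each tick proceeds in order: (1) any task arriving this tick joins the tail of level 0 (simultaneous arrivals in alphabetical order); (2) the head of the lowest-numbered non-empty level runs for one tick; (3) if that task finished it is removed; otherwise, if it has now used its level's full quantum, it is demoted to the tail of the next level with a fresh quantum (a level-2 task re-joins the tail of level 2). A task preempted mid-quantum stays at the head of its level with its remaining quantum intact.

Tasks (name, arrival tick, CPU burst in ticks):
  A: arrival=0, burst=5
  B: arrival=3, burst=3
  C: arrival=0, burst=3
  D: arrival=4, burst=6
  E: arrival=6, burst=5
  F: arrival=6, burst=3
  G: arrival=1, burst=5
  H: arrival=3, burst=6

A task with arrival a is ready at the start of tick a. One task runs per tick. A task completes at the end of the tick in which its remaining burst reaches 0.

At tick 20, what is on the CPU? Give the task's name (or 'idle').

running at tick 20 = D

t=0: L0/L1/L2 = AC/-/- → run A
t=1: L0/L1/L2 = ACG/-/- → run A
t=2: L0/L1/L2 = ACG/-/- → run A
t=3: L0/L1/L2 = ACGBH/-/- → run A
t=4: L0/L1/L2 = CGBHD/A/- → run C
t=5: L0/L1/L2 = CGBHD/A/- → run C
t=6: L0/L1/L2 = CGBHDEF/A/- → run C
t=7: L0/L1/L2 = GBHDEF/A/- → run G
t=8: L0/L1/L2 = GBHDEF/A/- → run G
t=9: L0/L1/L2 = GBHDEF/A/- → run G
t=10: L0/L1/L2 = GBHDEF/A/- → run G
t=11: L0/L1/L2 = BHDEF/AG/- → run B
t=12: L0/L1/L2 = BHDEF/AG/- → run B
t=13: L0/L1/L2 = BHDEF/AG/- → run B
t=14: L0/L1/L2 = HDEF/AG/- → run H
t=15: L0/L1/L2 = HDEF/AG/- → run H
t=16: L0/L1/L2 = HDEF/AG/- → run H
t=17: L0/L1/L2 = HDEF/AG/- → run H
t=18: L0/L1/L2 = DEF/AGH/- → run D
t=19: L0/L1/L2 = DEF/AGH/- → run D
t=20: L0/L1/L2 = DEF/AGH/- → run D
t=21: L0/L1/L2 = DEF/AGH/- → run D
t=22: L0/L1/L2 = EF/AGHD/- → run E
t=23: L0/L1/L2 = EF/AGHD/- → run E
t=24: L0/L1/L2 = EF/AGHD/- → run E
t=25: L0/L1/L2 = EF/AGHD/- → run E
t=26: L0/L1/L2 = F/AGHDE/- → run F
t=27: L0/L1/L2 = F/AGHDE/- → run F
t=28: L0/L1/L2 = F/AGHDE/- → run F
t=29: L0/L1/L2 = -/AGHDE/- → run A
t=30: L0/L1/L2 = -/GHDE/- → run G
t=31: L0/L1/L2 = -/HDE/- → run H
t=32: L0/L1/L2 = -/HDE/- → run H
t=33: L0/L1/L2 = -/DE/- → run D
t=34: L0/L1/L2 = -/DE/- → run D
t=35: L0/L1/L2 = -/E/- → run E
t=36: (idle)
t=37: (idle)
t=38: (idle)
t=39: (idle)
t=40: (idle)
t=41: (idle)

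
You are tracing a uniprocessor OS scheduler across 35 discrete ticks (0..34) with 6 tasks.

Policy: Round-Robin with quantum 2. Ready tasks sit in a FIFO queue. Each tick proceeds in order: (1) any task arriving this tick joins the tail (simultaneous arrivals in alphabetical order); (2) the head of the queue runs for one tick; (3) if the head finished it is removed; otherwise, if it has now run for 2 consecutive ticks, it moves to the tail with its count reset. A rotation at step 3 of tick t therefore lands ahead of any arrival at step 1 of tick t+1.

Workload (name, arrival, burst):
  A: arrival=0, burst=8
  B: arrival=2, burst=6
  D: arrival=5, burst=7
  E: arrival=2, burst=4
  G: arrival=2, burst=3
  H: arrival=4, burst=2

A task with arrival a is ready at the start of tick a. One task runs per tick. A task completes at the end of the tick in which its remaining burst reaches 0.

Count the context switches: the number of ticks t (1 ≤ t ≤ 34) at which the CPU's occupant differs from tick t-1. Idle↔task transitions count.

context switches = 14

t=0: queue=[A] q_used=0 → run A
t=1: queue=[A] q_used=1 → run A
t=2: queue=[A,B,E,G] q_used=0 → run A
t=3: queue=[A,B,E,G] q_used=1 → run A
t=4: queue=[B,E,G,A,H] q_used=0 → run B
t=5: queue=[B,E,G,A,H,D] q_used=1 → run B
t=6: queue=[E,G,A,H,D,B] q_used=0 → run E
t=7: queue=[E,G,A,H,D,B] q_used=1 → run E
t=8: queue=[G,A,H,D,B,E] q_used=0 → run G
t=9: queue=[G,A,H,D,B,E] q_used=1 → run G
t=10: queue=[A,H,D,B,E,G] q_used=0 → run A
t=11: queue=[A,H,D,B,E,G] q_used=1 → run A
t=12: queue=[H,D,B,E,G,A] q_used=0 → run H
t=13: queue=[H,D,B,E,G,A] q_used=1 → run H
t=14: queue=[D,B,E,G,A] q_used=0 → run D
t=15: queue=[D,B,E,G,A] q_used=1 → run D
t=16: queue=[B,E,G,A,D] q_used=0 → run B
t=17: queue=[B,E,G,A,D] q_used=1 → run B
t=18: queue=[E,G,A,D,B] q_used=0 → run E
t=19: queue=[E,G,A,D,B] q_used=1 → run E
t=20: queue=[G,A,D,B] q_used=0 → run G
t=21: queue=[A,D,B] q_used=0 → run A
t=22: queue=[A,D,B] q_used=1 → run A
t=23: queue=[D,B] q_used=0 → run D
t=24: queue=[D,B] q_used=1 → run D
t=25: queue=[B,D] q_used=0 → run B
t=26: queue=[B,D] q_used=1 → run B
t=27: queue=[D] q_used=0 → run D
t=28: queue=[D] q_used=1 → run D
t=29: queue=[D] q_used=0 → run D
t=30: (idle)
t=31: (idle)
t=32: (idle)
t=33: (idle)
t=34: (idle)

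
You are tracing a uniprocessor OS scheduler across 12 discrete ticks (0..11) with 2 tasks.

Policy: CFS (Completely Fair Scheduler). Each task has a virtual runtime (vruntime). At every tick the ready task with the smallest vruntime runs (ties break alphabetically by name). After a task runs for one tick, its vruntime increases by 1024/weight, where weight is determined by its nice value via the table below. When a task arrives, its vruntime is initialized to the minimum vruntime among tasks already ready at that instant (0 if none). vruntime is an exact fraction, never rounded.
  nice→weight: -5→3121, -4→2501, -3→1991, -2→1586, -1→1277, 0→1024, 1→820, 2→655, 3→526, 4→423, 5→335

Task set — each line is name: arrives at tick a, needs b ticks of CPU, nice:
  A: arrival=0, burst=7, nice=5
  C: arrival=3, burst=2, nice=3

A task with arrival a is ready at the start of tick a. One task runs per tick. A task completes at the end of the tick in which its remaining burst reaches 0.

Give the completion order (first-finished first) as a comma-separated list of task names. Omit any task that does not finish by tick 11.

completion order = C, A

t=0: vr[A=0] → run A
t=1: vr[A=1024/335] → run A
t=2: vr[A=2048/335] → run A
t=3: vr[A=3072/335 C=3072/335] → run A
t=4: vr[A=4096/335 C=3072/335] → run C
t=5: vr[A=4096/335 C=979456/88105] → run C
t=6: vr[A=4096/335] → run A
t=7: vr[A=1024/67] → run A
t=8: vr[A=6144/335] → run A
t=9: (idle)
t=10: (idle)
t=11: (idle)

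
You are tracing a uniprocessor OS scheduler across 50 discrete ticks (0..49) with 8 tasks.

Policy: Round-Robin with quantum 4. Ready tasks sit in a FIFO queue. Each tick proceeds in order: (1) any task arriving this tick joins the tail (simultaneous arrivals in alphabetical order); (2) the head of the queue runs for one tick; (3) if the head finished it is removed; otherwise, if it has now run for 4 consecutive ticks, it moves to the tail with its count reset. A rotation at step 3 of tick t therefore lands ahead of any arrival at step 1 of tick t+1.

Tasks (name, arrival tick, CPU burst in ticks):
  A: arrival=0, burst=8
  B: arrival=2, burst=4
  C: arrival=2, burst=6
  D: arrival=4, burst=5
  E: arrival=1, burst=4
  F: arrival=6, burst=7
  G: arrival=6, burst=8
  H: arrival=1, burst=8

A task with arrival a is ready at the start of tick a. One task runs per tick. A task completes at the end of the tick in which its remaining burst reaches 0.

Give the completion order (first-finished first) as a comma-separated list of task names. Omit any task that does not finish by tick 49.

completion order = E, B, A, H, C, D, F, G

t=0: queue=[A] q_used=0 → run A
t=1: queue=[A,E,H] q_used=1 → run A
t=2: queue=[A,E,H,B,C] q_used=2 → run A
t=3: queue=[A,E,H,B,C] q_used=3 → run A
t=4: queue=[E,H,B,C,A,D] q_used=0 → run E
t=5: queue=[E,H,B,C,A,D] q_used=1 → run E
t=6: queue=[E,H,B,C,A,D,F,G] q_used=2 → run E
t=7: queue=[E,H,B,C,A,D,F,G] q_used=3 → run E
t=8: queue=[H,B,C,A,D,F,G] q_used=0 → run H
t=9: queue=[H,B,C,A,D,F,G] q_used=1 → run H
t=10: queue=[H,B,C,A,D,F,G] q_used=2 → run H
t=11: queue=[H,B,C,A,D,F,G] q_used=3 → run H
t=12: queue=[B,C,A,D,F,G,H] q_used=0 → run B
t=13: queue=[B,C,A,D,F,G,H] q_used=1 → run B
t=14: queue=[B,C,A,D,F,G,H] q_used=2 → run B
t=15: queue=[B,C,A,D,F,G,H] q_used=3 → run B
t=16: queue=[C,A,D,F,G,H] q_used=0 → run C
t=17: queue=[C,A,D,F,G,H] q_used=1 → run C
t=18: queue=[C,A,D,F,G,H] q_used=2 → run C
t=19: queue=[C,A,D,F,G,H] q_used=3 → run C
t=20: queue=[A,D,F,G,H,C] q_used=0 → run A
t=21: queue=[A,D,F,G,H,C] q_used=1 → run A
t=22: queue=[A,D,F,G,H,C] q_used=2 → run A
t=23: queue=[A,D,F,G,H,C] q_used=3 → run A
t=24: queue=[D,F,G,H,C] q_used=0 → run D
t=25: queue=[D,F,G,H,C] q_used=1 → run D
t=26: queue=[D,F,G,H,C] q_used=2 → run D
t=27: queue=[D,F,G,H,C] q_used=3 → run D
t=28: queue=[F,G,H,C,D] q_used=0 → run F
t=29: queue=[F,G,H,C,D] q_used=1 → run F
t=30: queue=[F,G,H,C,D] q_used=2 → run F
t=31: queue=[F,G,H,C,D] q_used=3 → run F
t=32: queue=[G,H,C,D,F] q_used=0 → run G
t=33: queue=[G,H,C,D,F] q_used=1 → run G
t=34: queue=[G,H,C,D,F] q_used=2 → run G
t=35: queue=[G,H,C,D,F] q_used=3 → run G
t=36: queue=[H,C,D,F,G] q_used=0 → run H
t=37: queue=[H,C,D,F,G] q_used=1 → run H
t=38: queue=[H,C,D,F,G] q_used=2 → run H
t=39: queue=[H,C,D,F,G] q_used=3 → run H
t=40: queue=[C,D,F,G] q_used=0 → run C
t=41: queue=[C,D,F,G] q_used=1 → run C
t=42: queue=[D,F,G] q_used=0 → run D
t=43: queue=[F,G] q_used=0 → run F
t=44: queue=[F,G] q_used=1 → run F
t=45: queue=[F,G] q_used=2 → run F
t=46: queue=[G] q_used=0 → run G
t=47: queue=[G] q_used=1 → run G
t=48: queue=[G] q_used=2 → run G
t=49: queue=[G] q_used=3 → run G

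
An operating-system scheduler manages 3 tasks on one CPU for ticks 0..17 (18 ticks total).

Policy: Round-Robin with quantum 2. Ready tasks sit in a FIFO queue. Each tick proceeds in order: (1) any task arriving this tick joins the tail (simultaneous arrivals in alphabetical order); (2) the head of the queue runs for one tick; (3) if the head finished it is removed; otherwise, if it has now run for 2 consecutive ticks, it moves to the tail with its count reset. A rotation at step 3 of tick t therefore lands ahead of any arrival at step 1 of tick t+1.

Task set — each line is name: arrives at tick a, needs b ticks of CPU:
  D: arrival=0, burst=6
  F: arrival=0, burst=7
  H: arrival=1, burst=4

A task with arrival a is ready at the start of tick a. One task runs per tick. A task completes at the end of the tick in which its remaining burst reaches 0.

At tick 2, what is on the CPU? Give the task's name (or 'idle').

running at tick 2 = F

t=0: queue=[D,F] q_used=0 → run D
t=1: queue=[D,F,H] q_used=1 → run D
t=2: queue=[F,H,D] q_used=0 → run F
t=3: queue=[F,H,D] q_used=1 → run F
t=4: queue=[H,D,F] q_used=0 → run H
t=5: queue=[H,D,F] q_used=1 → run H
t=6: queue=[D,F,H] q_used=0 → run D
t=7: queue=[D,F,H] q_used=1 → run D
t=8: queue=[F,H,D] q_used=0 → run F
t=9: queue=[F,H,D] q_used=1 → run F
t=10: queue=[H,D,F] q_used=0 → run H
t=11: queue=[H,D,F] q_used=1 → run H
t=12: queue=[D,F] q_used=0 → run D
t=13: queue=[D,F] q_used=1 → run D
t=14: queue=[F] q_used=0 → run F
t=15: queue=[F] q_used=1 → run F
t=16: queue=[F] q_used=0 → run F
t=17: (idle)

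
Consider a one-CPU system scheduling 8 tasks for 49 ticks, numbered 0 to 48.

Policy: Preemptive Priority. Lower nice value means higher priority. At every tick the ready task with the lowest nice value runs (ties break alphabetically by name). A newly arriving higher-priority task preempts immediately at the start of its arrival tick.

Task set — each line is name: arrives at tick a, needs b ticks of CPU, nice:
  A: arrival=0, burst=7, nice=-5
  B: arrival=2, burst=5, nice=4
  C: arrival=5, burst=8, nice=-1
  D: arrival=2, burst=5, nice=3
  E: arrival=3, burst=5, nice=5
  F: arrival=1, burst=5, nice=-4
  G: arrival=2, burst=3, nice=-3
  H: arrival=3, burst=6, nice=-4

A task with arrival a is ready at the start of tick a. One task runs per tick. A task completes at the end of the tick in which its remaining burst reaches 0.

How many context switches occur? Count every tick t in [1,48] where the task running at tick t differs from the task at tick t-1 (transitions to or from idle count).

t=0: ready={A} → run A
t=1: ready={A,F} → run A
t=2: ready={A,B,D,F,G} → run A
t=3: ready={A,B,D,E,F,G,H} → run A
t=4: ready={A,B,D,E,F,G,H} → run A
t=5: ready={A,B,C,D,E,F,G,H} → run A
t=6: ready={A,B,C,D,E,F,G,H} → run A
t=7: ready={B,C,D,E,F,G,H} → run F
t=8: ready={B,C,D,E,F,G,H} → run F
t=9: ready={B,C,D,E,F,G,H} → run F
t=10: ready={B,C,D,E,F,G,H} → run F
t=11: ready={B,C,D,E,F,G,H} → run F
t=12: ready={B,C,D,E,G,H} → run H
t=13: ready={B,C,D,E,G,H} → run H
t=14: ready={B,C,D,E,G,H} → run H
t=15: ready={B,C,D,E,G,H} → run H
t=16: ready={B,C,D,E,G,H} → run H
t=17: ready={B,C,D,E,G,H} → run H
t=18: ready={B,C,D,E,G} → run G
t=19: ready={B,C,D,E,G} → run G
t=20: ready={B,C,D,E,G} → run G
t=21: ready={B,C,D,E} → run C
t=22: ready={B,C,D,E} → run C
t=23: ready={B,C,D,E} → run C
t=24: ready={B,C,D,E} → run C
t=25: ready={B,C,D,E} → run C
t=26: ready={B,C,D,E} → run C
t=27: ready={B,C,D,E} → run C
t=28: ready={B,C,D,E} → run C
t=29: ready={B,D,E} → run D
t=30: ready={B,D,E} → run D
t=31: ready={B,D,E} → run D
t=32: ready={B,D,E} → run D
t=33: ready={B,D,E} → run D
t=34: ready={B,E} → run B
t=35: ready={B,E} → run B
t=36: ready={B,E} → run B
t=37: ready={B,E} → run B
t=38: ready={B,E} → run B
t=39: ready={E} → run E
t=40: ready={E} → run E
t=41: ready={E} → run E
t=42: ready={E} → run E
t=43: ready={E} → run E
t=44: (idle)
t=45: (idle)
t=46: (idle)
t=47: (idle)
t=48: (idle)

context switches = 8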